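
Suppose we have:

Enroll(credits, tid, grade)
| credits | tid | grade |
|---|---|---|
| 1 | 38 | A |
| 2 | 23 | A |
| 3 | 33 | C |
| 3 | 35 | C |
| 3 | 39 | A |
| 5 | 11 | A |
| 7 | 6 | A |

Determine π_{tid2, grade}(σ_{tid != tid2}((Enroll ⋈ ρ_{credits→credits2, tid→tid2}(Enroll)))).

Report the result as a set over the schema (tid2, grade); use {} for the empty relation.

{(11, A), (23, A), (33, C), (35, C), (38, A), (39, A), (6, A)}

ρ[credits→credits2, tid→tid2]: schema becomes (credits2, tid2, grade); tuples unchanged.
Natural join on grade: {(1, 38, A, 1, 38), (1, 38, A, 2, 23), (1, 38, A, 3, 39), (1, 38, A, 5, 11), (1, 38, A, 7, 6), (2, 23, A, 1, 38), (2, 23, A, 2, 23), (2, 23, A, 3, 39), (2, 23, A, 5, 11), (2, 23, A, 7, 6), (3, 33, C, 3, 33), (3, 33, C, 3, 35), (3, 35, C, 3, 33), (3, 35, C, 3, 35), (3, 39, A, 1, 38), (3, 39, A, 2, 23), (3, 39, A, 3, 39), (3, 39, A, 5, 11), (3, 39, A, 7, 6), (5, 11, A, 1, 38), (5, 11, A, 2, 23), (5, 11, A, 3, 39), (5, 11, A, 5, 11), (5, 11, A, 7, 6), (7, 6, A, 1, 38), (7, 6, A, 2, 23), (7, 6, A, 3, 39), (7, 6, A, 5, 11), (7, 6, A, 7, 6)}
σ[tid != tid2]: keep tuples satisfying tid != tid2 → {(1, 38, A, 2, 23), (1, 38, A, 3, 39), (1, 38, A, 5, 11), (1, 38, A, 7, 6), (2, 23, A, 1, 38), (2, 23, A, 3, 39), (2, 23, A, 5, 11), (2, 23, A, 7, 6), (3, 33, C, 3, 35), (3, 35, C, 3, 33), (3, 39, A, 1, 38), (3, 39, A, 2, 23), (3, 39, A, 5, 11), (3, 39, A, 7, 6), (5, 11, A, 1, 38), (5, 11, A, 2, 23), (5, 11, A, 3, 39), (5, 11, A, 7, 6), (7, 6, A, 1, 38), (7, 6, A, 2, 23), (7, 6, A, 3, 39), (7, 6, A, 5, 11)}
Keep only column(s) tid2, grade (15 duplicate(s) eliminated): {(11, A), (23, A), (33, C), (35, C), (38, A), (39, A), (6, A)}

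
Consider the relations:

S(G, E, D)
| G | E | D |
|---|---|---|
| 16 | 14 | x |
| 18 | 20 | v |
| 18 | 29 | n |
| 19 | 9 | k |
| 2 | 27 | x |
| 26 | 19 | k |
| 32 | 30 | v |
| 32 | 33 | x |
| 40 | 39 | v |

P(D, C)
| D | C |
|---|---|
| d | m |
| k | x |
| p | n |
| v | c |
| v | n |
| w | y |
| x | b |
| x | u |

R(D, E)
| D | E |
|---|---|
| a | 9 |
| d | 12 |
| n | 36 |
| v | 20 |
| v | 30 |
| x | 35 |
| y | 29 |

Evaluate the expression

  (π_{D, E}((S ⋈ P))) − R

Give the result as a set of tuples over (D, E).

Natural join on D: {(16, 14, x, b), (16, 14, x, u), (18, 20, v, c), (18, 20, v, n), (19, 9, k, x), (2, 27, x, b), (2, 27, x, u), (26, 19, k, x), (32, 30, v, c), (32, 30, v, n), (32, 33, x, b), (32, 33, x, u), (40, 39, v, c), (40, 39, v, n)}
π[D, E]: project onto (D, E) (6 duplicate(s) eliminated) → {(k, 19), (k, 9), (v, 20), (v, 30), (v, 39), (x, 14), (x, 27), (x, 33)}
Set difference of the two operands is {(k, 19), (k, 9), (v, 39), (x, 14), (x, 27), (x, 33)}.

{(k, 19), (k, 9), (v, 39), (x, 14), (x, 27), (x, 33)}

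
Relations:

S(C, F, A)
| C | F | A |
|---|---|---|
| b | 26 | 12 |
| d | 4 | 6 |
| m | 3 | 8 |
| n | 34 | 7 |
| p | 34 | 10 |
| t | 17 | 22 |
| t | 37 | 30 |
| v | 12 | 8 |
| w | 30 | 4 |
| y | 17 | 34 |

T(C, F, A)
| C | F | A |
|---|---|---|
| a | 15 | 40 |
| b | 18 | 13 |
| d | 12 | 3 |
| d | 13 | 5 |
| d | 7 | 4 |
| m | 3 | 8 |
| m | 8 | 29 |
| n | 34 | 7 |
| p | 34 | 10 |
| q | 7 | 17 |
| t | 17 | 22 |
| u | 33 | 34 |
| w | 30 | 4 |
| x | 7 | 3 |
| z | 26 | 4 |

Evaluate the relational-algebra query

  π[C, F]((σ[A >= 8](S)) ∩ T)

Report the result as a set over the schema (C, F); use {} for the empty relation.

{(m, 3), (p, 34), (t, 17)}

σ[A >= 8]: keep tuples satisfying A >= 8 → {(b, 26, 12), (m, 3, 8), (p, 34, 10), (t, 17, 22), (t, 37, 30), (v, 12, 8), (y, 17, 34)}
Taking the intersection: {(m, 3, 8), (p, 34, 10), (t, 17, 22)}
π_{C, F} gives {(m, 3), (p, 34), (t, 17)}.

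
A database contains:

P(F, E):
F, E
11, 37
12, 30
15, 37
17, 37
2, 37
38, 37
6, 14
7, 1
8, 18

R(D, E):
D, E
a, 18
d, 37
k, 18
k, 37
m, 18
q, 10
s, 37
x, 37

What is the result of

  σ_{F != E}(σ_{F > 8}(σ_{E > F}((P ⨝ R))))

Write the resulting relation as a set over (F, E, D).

{(11, 37, d), (11, 37, k), (11, 37, s), (11, 37, x), (15, 37, d), (15, 37, k), (15, 37, s), (15, 37, x), (17, 37, d), (17, 37, k), (17, 37, s), (17, 37, x)}

P ⋈ R (natural join on E): {(11, 37, d), (11, 37, k), (11, 37, s), (11, 37, x), (15, 37, d), (15, 37, k), (15, 37, s), (15, 37, x), (17, 37, d), (17, 37, k), (17, 37, s), (17, 37, x), (2, 37, d), (2, 37, k), (2, 37, s), (2, 37, x), (38, 37, d), (38, 37, k), (38, 37, s), (38, 37, x), (8, 18, a), (8, 18, k), (8, 18, m)}
Selection E > F: {(11, 37, d), (11, 37, k), (11, 37, s), (11, 37, x), (15, 37, d), (15, 37, k), (15, 37, s), (15, 37, x), (17, 37, d), (17, 37, k), (17, 37, s), (17, 37, x), (2, 37, d), (2, 37, k), (2, 37, s), (2, 37, x), (8, 18, a), (8, 18, k), (8, 18, m)}
Selection F > 8: {(11, 37, d), (11, 37, k), (11, 37, s), (11, 37, x), (15, 37, d), (15, 37, k), (15, 37, s), (15, 37, x), (17, 37, d), (17, 37, k), (17, 37, s), (17, 37, x)}
Selection F != E: {(11, 37, d), (11, 37, k), (11, 37, s), (11, 37, x), (15, 37, d), (15, 37, k), (15, 37, s), (15, 37, x), (17, 37, d), (17, 37, k), (17, 37, s), (17, 37, x)}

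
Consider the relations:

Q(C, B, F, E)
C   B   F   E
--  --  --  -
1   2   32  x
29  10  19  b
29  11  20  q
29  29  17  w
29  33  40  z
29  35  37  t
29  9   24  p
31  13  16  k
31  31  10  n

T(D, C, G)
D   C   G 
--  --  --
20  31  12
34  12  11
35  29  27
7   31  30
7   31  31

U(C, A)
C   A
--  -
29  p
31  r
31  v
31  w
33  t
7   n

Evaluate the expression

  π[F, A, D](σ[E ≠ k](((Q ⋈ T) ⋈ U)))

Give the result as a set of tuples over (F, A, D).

Joining Q and T on C yields {(29, 10, 19, b, 35, 27), (29, 11, 20, q, 35, 27), (29, 29, 17, w, 35, 27), (29, 33, 40, z, 35, 27), (29, 35, 37, t, 35, 27), (29, 9, 24, p, 35, 27), (31, 13, 16, k, 20, 12), (31, 13, 16, k, 7, 30), (31, 13, 16, k, 7, 31), (31, 31, 10, n, 20, 12), (31, 31, 10, n, 7, 30), (31, 31, 10, n, 7, 31)}.
Joining (Q ⋈ T) and U on C yields {(29, 10, 19, b, 35, 27, p), (29, 11, 20, q, 35, 27, p), (29, 29, 17, w, 35, 27, p), (29, 33, 40, z, 35, 27, p), (29, 35, 37, t, 35, 27, p), (29, 9, 24, p, 35, 27, p), (31, 13, 16, k, 20, 12, r), (31, 13, 16, k, 20, 12, v), (31, 13, 16, k, 20, 12, w), (31, 13, 16, k, 7, 30, r), (31, 13, 16, k, 7, 30, v), (31, 13, 16, k, 7, 30, w), (31, 13, 16, k, 7, 31, r), (31, 13, 16, k, 7, 31, v), (31, 13, 16, k, 7, 31, w), (31, 31, 10, n, 20, 12, r), (31, 31, 10, n, 20, 12, v), (31, 31, 10, n, 20, 12, w), (31, 31, 10, n, 7, 30, r), (31, 31, 10, n, 7, 30, v), (31, 31, 10, n, 7, 30, w), (31, 31, 10, n, 7, 31, r), (31, 31, 10, n, 7, 31, v), (31, 31, 10, n, 7, 31, w)}.
Selection E ≠ k: {(29, 10, 19, b, 35, 27, p), (29, 11, 20, q, 35, 27, p), (29, 29, 17, w, 35, 27, p), (29, 33, 40, z, 35, 27, p), (29, 35, 37, t, 35, 27, p), (29, 9, 24, p, 35, 27, p), (31, 31, 10, n, 20, 12, r), (31, 31, 10, n, 20, 12, v), (31, 31, 10, n, 20, 12, w), (31, 31, 10, n, 7, 30, r), (31, 31, 10, n, 7, 30, v), (31, 31, 10, n, 7, 30, w), (31, 31, 10, n, 7, 31, r), (31, 31, 10, n, 7, 31, v), (31, 31, 10, n, 7, 31, w)}
Keep only column(s) F, A, D (3 duplicate(s) eliminated): {(10, r, 20), (10, r, 7), (10, v, 20), (10, v, 7), (10, w, 20), (10, w, 7), (17, p, 35), (19, p, 35), (20, p, 35), (24, p, 35), (37, p, 35), (40, p, 35)}

{(10, r, 20), (10, r, 7), (10, v, 20), (10, v, 7), (10, w, 20), (10, w, 7), (17, p, 35), (19, p, 35), (20, p, 35), (24, p, 35), (37, p, 35), (40, p, 35)}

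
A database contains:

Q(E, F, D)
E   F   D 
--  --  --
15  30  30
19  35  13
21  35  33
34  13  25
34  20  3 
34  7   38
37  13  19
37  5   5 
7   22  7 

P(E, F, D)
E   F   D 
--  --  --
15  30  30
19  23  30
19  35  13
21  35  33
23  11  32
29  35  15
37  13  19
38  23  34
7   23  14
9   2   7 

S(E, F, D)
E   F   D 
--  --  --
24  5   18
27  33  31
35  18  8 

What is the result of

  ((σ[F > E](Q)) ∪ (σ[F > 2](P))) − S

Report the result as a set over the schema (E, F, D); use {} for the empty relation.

σ[F > E]: keep tuples satisfying F > E → {(15, 30, 30), (19, 35, 13), (21, 35, 33), (7, 22, 7)}
σ[F > 2]: keep tuples satisfying F > 2 → {(15, 30, 30), (19, 23, 30), (19, 35, 13), (21, 35, 33), (23, 11, 32), (29, 35, 15), (37, 13, 19), (38, 23, 34), (7, 23, 14)}
Union: {(15, 30, 30), (19, 35, 13), (21, 35, 33), (7, 22, 7)} with {(15, 30, 30), (19, 23, 30), (19, 35, 13), (21, 35, 33), (23, 11, 32), (29, 35, 15), (37, 13, 19), (38, 23, 34), (7, 23, 14)} → {(15, 30, 30), (19, 23, 30), (19, 35, 13), (21, 35, 33), (23, 11, 32), (29, 35, 15), (37, 13, 19), (38, 23, 34), (7, 22, 7), (7, 23, 14)}
Difference: {(15, 30, 30), (19, 23, 30), (19, 35, 13), (21, 35, 33), (23, 11, 32), (29, 35, 15), (37, 13, 19), (38, 23, 34), (7, 22, 7), (7, 23, 14)} with {(24, 5, 18), (27, 33, 31), (35, 18, 8)} → {(15, 30, 30), (19, 23, 30), (19, 35, 13), (21, 35, 33), (23, 11, 32), (29, 35, 15), (37, 13, 19), (38, 23, 34), (7, 22, 7), (7, 23, 14)}

{(15, 30, 30), (19, 23, 30), (19, 35, 13), (21, 35, 33), (23, 11, 32), (29, 35, 15), (37, 13, 19), (38, 23, 34), (7, 22, 7), (7, 23, 14)}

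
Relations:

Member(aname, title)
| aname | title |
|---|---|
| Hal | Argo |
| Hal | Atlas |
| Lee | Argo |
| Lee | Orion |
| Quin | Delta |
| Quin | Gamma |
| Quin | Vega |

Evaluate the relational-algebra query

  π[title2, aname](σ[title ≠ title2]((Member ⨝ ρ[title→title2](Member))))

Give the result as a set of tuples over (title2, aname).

{(Argo, Hal), (Argo, Lee), (Atlas, Hal), (Delta, Quin), (Gamma, Quin), (Orion, Lee), (Vega, Quin)}

ρ[title→title2]: schema becomes (aname, title2); tuples unchanged.
Joining Member and ρ[title→title2](Member) on aname yields {(Hal, Argo, Argo), (Hal, Argo, Atlas), (Hal, Atlas, Argo), (Hal, Atlas, Atlas), (Lee, Argo, Argo), (Lee, Argo, Orion), (Lee, Orion, Argo), (Lee, Orion, Orion), (Quin, Delta, Delta), (Quin, Delta, Gamma), (Quin, Delta, Vega), (Quin, Gamma, Delta), (Quin, Gamma, Gamma), (Quin, Gamma, Vega), (Quin, Vega, Delta), (Quin, Vega, Gamma), (Quin, Vega, Vega)}.
σ[title ≠ title2]: keep tuples satisfying title ≠ title2 → {(Hal, Argo, Atlas), (Hal, Atlas, Argo), (Lee, Argo, Orion), (Lee, Orion, Argo), (Quin, Delta, Gamma), (Quin, Delta, Vega), (Quin, Gamma, Delta), (Quin, Gamma, Vega), (Quin, Vega, Delta), (Quin, Vega, Gamma)}
π_{title2, aname} gives {(Argo, Hal), (Argo, Lee), (Atlas, Hal), (Delta, Quin), (Gamma, Quin), (Orion, Lee), (Vega, Quin)} (3 duplicate(s) eliminated).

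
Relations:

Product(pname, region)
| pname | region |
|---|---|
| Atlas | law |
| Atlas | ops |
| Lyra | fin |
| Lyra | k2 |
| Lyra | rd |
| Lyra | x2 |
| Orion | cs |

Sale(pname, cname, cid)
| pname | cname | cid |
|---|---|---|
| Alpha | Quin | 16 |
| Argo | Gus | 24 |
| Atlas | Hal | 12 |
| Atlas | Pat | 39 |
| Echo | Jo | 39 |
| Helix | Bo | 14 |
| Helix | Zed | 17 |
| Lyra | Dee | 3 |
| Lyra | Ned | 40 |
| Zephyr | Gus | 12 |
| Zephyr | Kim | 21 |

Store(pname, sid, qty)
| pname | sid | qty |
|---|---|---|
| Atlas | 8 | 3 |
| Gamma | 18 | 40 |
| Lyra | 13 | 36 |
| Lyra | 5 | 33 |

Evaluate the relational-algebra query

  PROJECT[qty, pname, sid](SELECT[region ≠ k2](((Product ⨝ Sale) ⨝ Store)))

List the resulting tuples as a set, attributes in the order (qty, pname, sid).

{(3, Atlas, 8), (33, Lyra, 5), (36, Lyra, 13)}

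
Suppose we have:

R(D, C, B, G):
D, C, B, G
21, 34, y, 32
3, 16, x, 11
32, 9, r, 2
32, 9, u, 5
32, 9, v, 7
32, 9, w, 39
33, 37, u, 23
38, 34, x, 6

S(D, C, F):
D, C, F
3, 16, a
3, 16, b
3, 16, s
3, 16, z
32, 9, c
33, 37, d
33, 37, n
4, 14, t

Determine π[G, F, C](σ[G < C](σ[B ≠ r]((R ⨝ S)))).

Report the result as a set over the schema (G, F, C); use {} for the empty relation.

{(11, a, 16), (11, b, 16), (11, s, 16), (11, z, 16), (23, d, 37), (23, n, 37), (5, c, 9), (7, c, 9)}

Joining R and S on D, C yields {(3, 16, x, 11, a), (3, 16, x, 11, b), (3, 16, x, 11, s), (3, 16, x, 11, z), (32, 9, r, 2, c), (32, 9, u, 5, c), (32, 9, v, 7, c), (32, 9, w, 39, c), (33, 37, u, 23, d), (33, 37, u, 23, n)}.
Filtering on B ≠ r leaves {(3, 16, x, 11, a), (3, 16, x, 11, b), (3, 16, x, 11, s), (3, 16, x, 11, z), (32, 9, u, 5, c), (32, 9, v, 7, c), (32, 9, w, 39, c), (33, 37, u, 23, d), (33, 37, u, 23, n)}.
Filtering on G < C leaves {(3, 16, x, 11, a), (3, 16, x, 11, b), (3, 16, x, 11, s), (3, 16, x, 11, z), (32, 9, u, 5, c), (32, 9, v, 7, c), (33, 37, u, 23, d), (33, 37, u, 23, n)}.
π_{G, F, C} gives {(11, a, 16), (11, b, 16), (11, s, 16), (11, z, 16), (23, d, 37), (23, n, 37), (5, c, 9), (7, c, 9)}.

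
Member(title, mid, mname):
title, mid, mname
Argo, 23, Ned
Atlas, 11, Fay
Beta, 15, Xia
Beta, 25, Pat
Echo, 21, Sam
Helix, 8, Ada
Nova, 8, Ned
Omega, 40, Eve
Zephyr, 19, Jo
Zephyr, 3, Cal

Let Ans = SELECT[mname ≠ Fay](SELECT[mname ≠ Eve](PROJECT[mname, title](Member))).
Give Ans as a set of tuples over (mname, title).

{(Ada, Helix), (Cal, Zephyr), (Jo, Zephyr), (Ned, Argo), (Ned, Nova), (Pat, Beta), (Sam, Echo), (Xia, Beta)}

π_{mname, title} gives {(Ada, Helix), (Cal, Zephyr), (Eve, Omega), (Fay, Atlas), (Jo, Zephyr), (Ned, Argo), (Ned, Nova), (Pat, Beta), (Sam, Echo), (Xia, Beta)}.
σ[mname ≠ Eve]: keep tuples satisfying mname ≠ Eve → {(Ada, Helix), (Cal, Zephyr), (Fay, Atlas), (Jo, Zephyr), (Ned, Argo), (Ned, Nova), (Pat, Beta), (Sam, Echo), (Xia, Beta)}
σ[mname ≠ Fay]: keep tuples satisfying mname ≠ Fay → {(Ada, Helix), (Cal, Zephyr), (Jo, Zephyr), (Ned, Argo), (Ned, Nova), (Pat, Beta), (Sam, Echo), (Xia, Beta)}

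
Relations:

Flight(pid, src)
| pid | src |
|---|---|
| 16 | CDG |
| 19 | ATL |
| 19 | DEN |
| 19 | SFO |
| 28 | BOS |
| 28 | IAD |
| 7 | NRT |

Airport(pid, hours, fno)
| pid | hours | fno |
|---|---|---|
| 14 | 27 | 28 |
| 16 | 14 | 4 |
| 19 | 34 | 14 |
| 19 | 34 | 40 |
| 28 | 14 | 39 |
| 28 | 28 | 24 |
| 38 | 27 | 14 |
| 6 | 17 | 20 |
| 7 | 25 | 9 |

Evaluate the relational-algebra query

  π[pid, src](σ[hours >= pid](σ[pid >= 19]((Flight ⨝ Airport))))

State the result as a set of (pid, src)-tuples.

Joining Flight and Airport on pid yields {(16, CDG, 14, 4), (19, ATL, 34, 14), (19, ATL, 34, 40), (19, DEN, 34, 14), (19, DEN, 34, 40), (19, SFO, 34, 14), (19, SFO, 34, 40), (28, BOS, 14, 39), (28, BOS, 28, 24), (28, IAD, 14, 39), (28, IAD, 28, 24), (7, NRT, 25, 9)}.
Filtering on pid >= 19 leaves {(19, ATL, 34, 14), (19, ATL, 34, 40), (19, DEN, 34, 14), (19, DEN, 34, 40), (19, SFO, 34, 14), (19, SFO, 34, 40), (28, BOS, 14, 39), (28, BOS, 28, 24), (28, IAD, 14, 39), (28, IAD, 28, 24)}.
Filtering on hours >= pid leaves {(19, ATL, 34, 14), (19, ATL, 34, 40), (19, DEN, 34, 14), (19, DEN, 34, 40), (19, SFO, 34, 14), (19, SFO, 34, 40), (28, BOS, 28, 24), (28, IAD, 28, 24)}.
π[pid, src]: project onto (pid, src) (3 duplicate(s) eliminated) → {(19, ATL), (19, DEN), (19, SFO), (28, BOS), (28, IAD)}

{(19, ATL), (19, DEN), (19, SFO), (28, BOS), (28, IAD)}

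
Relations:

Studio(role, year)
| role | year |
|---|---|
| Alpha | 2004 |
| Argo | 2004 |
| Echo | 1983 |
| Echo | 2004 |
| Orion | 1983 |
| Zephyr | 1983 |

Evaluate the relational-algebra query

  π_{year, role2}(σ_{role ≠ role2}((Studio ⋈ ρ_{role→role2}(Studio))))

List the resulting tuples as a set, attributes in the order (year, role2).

ρ[role→role2]: schema becomes (role2, year); tuples unchanged.
Studio ⋈ ρ_{role→role2}(Studio) (natural join on year): {(Alpha, 2004, Alpha), (Alpha, 2004, Argo), (Alpha, 2004, Echo), (Argo, 2004, Alpha), (Argo, 2004, Argo), (Argo, 2004, Echo), (Echo, 1983, Echo), (Echo, 1983, Orion), (Echo, 1983, Zephyr), (Echo, 2004, Alpha), (Echo, 2004, Argo), (Echo, 2004, Echo), (Orion, 1983, Echo), (Orion, 1983, Orion), (Orion, 1983, Zephyr), (Zephyr, 1983, Echo), (Zephyr, 1983, Orion), (Zephyr, 1983, Zephyr)}
σ[role ≠ role2]: keep tuples satisfying role ≠ role2 → {(Alpha, 2004, Argo), (Alpha, 2004, Echo), (Argo, 2004, Alpha), (Argo, 2004, Echo), (Echo, 1983, Orion), (Echo, 1983, Zephyr), (Echo, 2004, Alpha), (Echo, 2004, Argo), (Orion, 1983, Echo), (Orion, 1983, Zephyr), (Zephyr, 1983, Echo), (Zephyr, 1983, Orion)}
π_{year, role2} gives {(1983, Echo), (1983, Orion), (1983, Zephyr), (2004, Alpha), (2004, Argo), (2004, Echo)} (6 duplicate(s) eliminated).

{(1983, Echo), (1983, Orion), (1983, Zephyr), (2004, Alpha), (2004, Argo), (2004, Echo)}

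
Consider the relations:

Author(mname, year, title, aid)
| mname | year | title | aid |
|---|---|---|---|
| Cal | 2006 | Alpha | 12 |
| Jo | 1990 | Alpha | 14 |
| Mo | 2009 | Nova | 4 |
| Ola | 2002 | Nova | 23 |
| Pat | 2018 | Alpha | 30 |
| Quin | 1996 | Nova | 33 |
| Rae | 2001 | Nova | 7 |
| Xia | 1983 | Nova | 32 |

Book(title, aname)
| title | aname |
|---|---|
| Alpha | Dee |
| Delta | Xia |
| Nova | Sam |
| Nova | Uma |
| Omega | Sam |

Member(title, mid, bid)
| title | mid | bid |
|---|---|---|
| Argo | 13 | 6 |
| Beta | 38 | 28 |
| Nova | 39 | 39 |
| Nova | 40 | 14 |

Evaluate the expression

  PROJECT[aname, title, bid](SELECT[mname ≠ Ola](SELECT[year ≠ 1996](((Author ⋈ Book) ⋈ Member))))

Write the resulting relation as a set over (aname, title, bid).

{(Sam, Nova, 14), (Sam, Nova, 39), (Uma, Nova, 14), (Uma, Nova, 39)}

Author ⋈ Book (natural join on title): {(Cal, 2006, Alpha, 12, Dee), (Jo, 1990, Alpha, 14, Dee), (Mo, 2009, Nova, 4, Sam), (Mo, 2009, Nova, 4, Uma), (Ola, 2002, Nova, 23, Sam), (Ola, 2002, Nova, 23, Uma), (Pat, 2018, Alpha, 30, Dee), (Quin, 1996, Nova, 33, Sam), (Quin, 1996, Nova, 33, Uma), (Rae, 2001, Nova, 7, Sam), (Rae, 2001, Nova, 7, Uma), (Xia, 1983, Nova, 32, Sam), (Xia, 1983, Nova, 32, Uma)}
(Author ⋈ Book) ⋈ Member (natural join on title): {(Mo, 2009, Nova, 4, Sam, 39, 39), (Mo, 2009, Nova, 4, Sam, 40, 14), (Mo, 2009, Nova, 4, Uma, 39, 39), (Mo, 2009, Nova, 4, Uma, 40, 14), (Ola, 2002, Nova, 23, Sam, 39, 39), (Ola, 2002, Nova, 23, Sam, 40, 14), (Ola, 2002, Nova, 23, Uma, 39, 39), (Ola, 2002, Nova, 23, Uma, 40, 14), (Quin, 1996, Nova, 33, Sam, 39, 39), (Quin, 1996, Nova, 33, Sam, 40, 14), (Quin, 1996, Nova, 33, Uma, 39, 39), (Quin, 1996, Nova, 33, Uma, 40, 14), (Rae, 2001, Nova, 7, Sam, 39, 39), (Rae, 2001, Nova, 7, Sam, 40, 14), (Rae, 2001, Nova, 7, Uma, 39, 39), (Rae, 2001, Nova, 7, Uma, 40, 14), (Xia, 1983, Nova, 32, Sam, 39, 39), (Xia, 1983, Nova, 32, Sam, 40, 14), (Xia, 1983, Nova, 32, Uma, 39, 39), (Xia, 1983, Nova, 32, Uma, 40, 14)}
Selection year ≠ 1996: {(Mo, 2009, Nova, 4, Sam, 39, 39), (Mo, 2009, Nova, 4, Sam, 40, 14), (Mo, 2009, Nova, 4, Uma, 39, 39), (Mo, 2009, Nova, 4, Uma, 40, 14), (Ola, 2002, Nova, 23, Sam, 39, 39), (Ola, 2002, Nova, 23, Sam, 40, 14), (Ola, 2002, Nova, 23, Uma, 39, 39), (Ola, 2002, Nova, 23, Uma, 40, 14), (Rae, 2001, Nova, 7, Sam, 39, 39), (Rae, 2001, Nova, 7, Sam, 40, 14), (Rae, 2001, Nova, 7, Uma, 39, 39), (Rae, 2001, Nova, 7, Uma, 40, 14), (Xia, 1983, Nova, 32, Sam, 39, 39), (Xia, 1983, Nova, 32, Sam, 40, 14), (Xia, 1983, Nova, 32, Uma, 39, 39), (Xia, 1983, Nova, 32, Uma, 40, 14)}
Selection mname ≠ Ola: {(Mo, 2009, Nova, 4, Sam, 39, 39), (Mo, 2009, Nova, 4, Sam, 40, 14), (Mo, 2009, Nova, 4, Uma, 39, 39), (Mo, 2009, Nova, 4, Uma, 40, 14), (Rae, 2001, Nova, 7, Sam, 39, 39), (Rae, 2001, Nova, 7, Sam, 40, 14), (Rae, 2001, Nova, 7, Uma, 39, 39), (Rae, 2001, Nova, 7, Uma, 40, 14), (Xia, 1983, Nova, 32, Sam, 39, 39), (Xia, 1983, Nova, 32, Sam, 40, 14), (Xia, 1983, Nova, 32, Uma, 39, 39), (Xia, 1983, Nova, 32, Uma, 40, 14)}
Keep only column(s) aname, title, bid (8 duplicate(s) eliminated): {(Sam, Nova, 14), (Sam, Nova, 39), (Uma, Nova, 14), (Uma, Nova, 39)}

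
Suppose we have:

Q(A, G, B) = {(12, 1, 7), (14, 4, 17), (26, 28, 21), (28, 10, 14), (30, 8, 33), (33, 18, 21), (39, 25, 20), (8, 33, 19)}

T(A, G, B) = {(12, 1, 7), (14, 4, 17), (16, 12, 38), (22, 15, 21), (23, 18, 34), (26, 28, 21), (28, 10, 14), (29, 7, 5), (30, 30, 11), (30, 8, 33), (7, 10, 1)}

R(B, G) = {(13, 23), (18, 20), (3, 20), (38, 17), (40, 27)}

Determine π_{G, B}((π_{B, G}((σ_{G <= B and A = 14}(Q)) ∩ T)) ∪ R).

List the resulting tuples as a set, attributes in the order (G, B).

σ[G <= B and A = 14]: keep tuples satisfying G <= B and A = 14 → {(14, 4, 17)}
Taking the intersection: {(14, 4, 17)}
Projecting to B, G: {(17, 4)}
Taking the union: {(13, 23), (17, 4), (18, 20), (3, 20), (38, 17), (40, 27)}
Projecting to G, B: {(17, 38), (20, 18), (20, 3), (23, 13), (27, 40), (4, 17)}

{(17, 38), (20, 18), (20, 3), (23, 13), (27, 40), (4, 17)}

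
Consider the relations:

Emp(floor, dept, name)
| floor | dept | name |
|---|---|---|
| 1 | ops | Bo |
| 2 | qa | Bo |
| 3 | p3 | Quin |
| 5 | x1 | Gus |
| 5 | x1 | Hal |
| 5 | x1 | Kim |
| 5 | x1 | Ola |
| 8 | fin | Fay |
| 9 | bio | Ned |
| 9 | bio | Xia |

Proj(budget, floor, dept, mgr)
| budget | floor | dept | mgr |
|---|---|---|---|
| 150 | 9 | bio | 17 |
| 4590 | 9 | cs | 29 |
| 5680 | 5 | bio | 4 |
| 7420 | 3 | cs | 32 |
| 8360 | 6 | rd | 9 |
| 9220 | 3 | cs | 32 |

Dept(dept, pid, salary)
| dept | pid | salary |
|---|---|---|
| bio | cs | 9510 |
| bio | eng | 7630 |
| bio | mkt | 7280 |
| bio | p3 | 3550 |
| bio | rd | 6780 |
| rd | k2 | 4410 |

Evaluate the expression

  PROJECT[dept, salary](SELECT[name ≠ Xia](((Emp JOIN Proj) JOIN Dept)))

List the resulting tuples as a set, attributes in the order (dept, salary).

Joining Emp and Proj on floor, dept yields {(9, bio, Ned, 150, 17), (9, bio, Xia, 150, 17)}.
Joining (Emp JOIN Proj) and Dept on dept yields {(9, bio, Ned, 150, 17, cs, 9510), (9, bio, Ned, 150, 17, eng, 7630), (9, bio, Ned, 150, 17, mkt, 7280), (9, bio, Ned, 150, 17, p3, 3550), (9, bio, Ned, 150, 17, rd, 6780), (9, bio, Xia, 150, 17, cs, 9510), (9, bio, Xia, 150, 17, eng, 7630), (9, bio, Xia, 150, 17, mkt, 7280), (9, bio, Xia, 150, 17, p3, 3550), (9, bio, Xia, 150, 17, rd, 6780)}.
σ[name ≠ Xia]: keep tuples satisfying name ≠ Xia → {(9, bio, Ned, 150, 17, cs, 9510), (9, bio, Ned, 150, 17, eng, 7630), (9, bio, Ned, 150, 17, mkt, 7280), (9, bio, Ned, 150, 17, p3, 3550), (9, bio, Ned, 150, 17, rd, 6780)}
Keep only column(s) dept, salary: {(bio, 3550), (bio, 6780), (bio, 7280), (bio, 7630), (bio, 9510)}

{(bio, 3550), (bio, 6780), (bio, 7280), (bio, 7630), (bio, 9510)}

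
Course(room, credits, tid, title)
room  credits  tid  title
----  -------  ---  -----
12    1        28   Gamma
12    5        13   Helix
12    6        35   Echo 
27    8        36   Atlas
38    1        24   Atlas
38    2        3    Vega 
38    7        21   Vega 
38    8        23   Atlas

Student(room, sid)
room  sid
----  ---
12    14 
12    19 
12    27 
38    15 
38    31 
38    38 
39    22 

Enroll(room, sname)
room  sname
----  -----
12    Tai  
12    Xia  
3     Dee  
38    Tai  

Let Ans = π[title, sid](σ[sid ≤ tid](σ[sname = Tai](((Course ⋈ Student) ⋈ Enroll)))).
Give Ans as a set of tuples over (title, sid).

{(Atlas, 15), (Echo, 14), (Echo, 19), (Echo, 27), (Gamma, 14), (Gamma, 19), (Gamma, 27), (Vega, 15)}

Joining Course and Student on room yields {(12, 1, 28, Gamma, 14), (12, 1, 28, Gamma, 19), (12, 1, 28, Gamma, 27), (12, 5, 13, Helix, 14), (12, 5, 13, Helix, 19), (12, 5, 13, Helix, 27), (12, 6, 35, Echo, 14), (12, 6, 35, Echo, 19), (12, 6, 35, Echo, 27), (38, 1, 24, Atlas, 15), (38, 1, 24, Atlas, 31), (38, 1, 24, Atlas, 38), (38, 2, 3, Vega, 15), (38, 2, 3, Vega, 31), (38, 2, 3, Vega, 38), (38, 7, 21, Vega, 15), (38, 7, 21, Vega, 31), (38, 7, 21, Vega, 38), (38, 8, 23, Atlas, 15), (38, 8, 23, Atlas, 31), (38, 8, 23, Atlas, 38)}.
Joining (Course ⋈ Student) and Enroll on room yields {(12, 1, 28, Gamma, 14, Tai), (12, 1, 28, Gamma, 14, Xia), (12, 1, 28, Gamma, 19, Tai), (12, 1, 28, Gamma, 19, Xia), (12, 1, 28, Gamma, 27, Tai), (12, 1, 28, Gamma, 27, Xia), (12, 5, 13, Helix, 14, Tai), (12, 5, 13, Helix, 14, Xia), (12, 5, 13, Helix, 19, Tai), (12, 5, 13, Helix, 19, Xia), (12, 5, 13, Helix, 27, Tai), (12, 5, 13, Helix, 27, Xia), (12, 6, 35, Echo, 14, Tai), (12, 6, 35, Echo, 14, Xia), (12, 6, 35, Echo, 19, Tai), (12, 6, 35, Echo, 19, Xia), (12, 6, 35, Echo, 27, Tai), (12, 6, 35, Echo, 27, Xia), (38, 1, 24, Atlas, 15, Tai), (38, 1, 24, Atlas, 31, Tai), (38, 1, 24, Atlas, 38, Tai), (38, 2, 3, Vega, 15, Tai), (38, 2, 3, Vega, 31, Tai), (38, 2, 3, Vega, 38, Tai), (38, 7, 21, Vega, 15, Tai), (38, 7, 21, Vega, 31, Tai), (38, 7, 21, Vega, 38, Tai), (38, 8, 23, Atlas, 15, Tai), (38, 8, 23, Atlas, 31, Tai), (38, 8, 23, Atlas, 38, Tai)}.
σ[sname = Tai]: keep tuples satisfying sname = Tai → {(12, 1, 28, Gamma, 14, Tai), (12, 1, 28, Gamma, 19, Tai), (12, 1, 28, Gamma, 27, Tai), (12, 5, 13, Helix, 14, Tai), (12, 5, 13, Helix, 19, Tai), (12, 5, 13, Helix, 27, Tai), (12, 6, 35, Echo, 14, Tai), (12, 6, 35, Echo, 19, Tai), (12, 6, 35, Echo, 27, Tai), (38, 1, 24, Atlas, 15, Tai), (38, 1, 24, Atlas, 31, Tai), (38, 1, 24, Atlas, 38, Tai), (38, 2, 3, Vega, 15, Tai), (38, 2, 3, Vega, 31, Tai), (38, 2, 3, Vega, 38, Tai), (38, 7, 21, Vega, 15, Tai), (38, 7, 21, Vega, 31, Tai), (38, 7, 21, Vega, 38, Tai), (38, 8, 23, Atlas, 15, Tai), (38, 8, 23, Atlas, 31, Tai), (38, 8, 23, Atlas, 38, Tai)}
σ[sid ≤ tid]: keep tuples satisfying sid ≤ tid → {(12, 1, 28, Gamma, 14, Tai), (12, 1, 28, Gamma, 19, Tai), (12, 1, 28, Gamma, 27, Tai), (12, 6, 35, Echo, 14, Tai), (12, 6, 35, Echo, 19, Tai), (12, 6, 35, Echo, 27, Tai), (38, 1, 24, Atlas, 15, Tai), (38, 7, 21, Vega, 15, Tai), (38, 8, 23, Atlas, 15, Tai)}
Keep only column(s) title, sid (1 duplicate(s) eliminated): {(Atlas, 15), (Echo, 14), (Echo, 19), (Echo, 27), (Gamma, 14), (Gamma, 19), (Gamma, 27), (Vega, 15)}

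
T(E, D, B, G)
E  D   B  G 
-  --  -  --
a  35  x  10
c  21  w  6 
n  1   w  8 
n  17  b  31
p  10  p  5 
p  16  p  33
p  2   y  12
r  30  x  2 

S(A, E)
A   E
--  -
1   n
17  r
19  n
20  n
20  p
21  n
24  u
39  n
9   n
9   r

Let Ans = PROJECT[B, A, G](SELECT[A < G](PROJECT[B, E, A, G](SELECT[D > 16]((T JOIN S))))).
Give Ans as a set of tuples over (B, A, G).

Natural join on E: {(n, 1, w, 8, 1), (n, 1, w, 8, 19), (n, 1, w, 8, 20), (n, 1, w, 8, 21), (n, 1, w, 8, 39), (n, 1, w, 8, 9), (n, 17, b, 31, 1), (n, 17, b, 31, 19), (n, 17, b, 31, 20), (n, 17, b, 31, 21), (n, 17, b, 31, 39), (n, 17, b, 31, 9), (p, 10, p, 5, 20), (p, 16, p, 33, 20), (p, 2, y, 12, 20), (r, 30, x, 2, 17), (r, 30, x, 2, 9)}
Selection D > 16: {(n, 17, b, 31, 1), (n, 17, b, 31, 19), (n, 17, b, 31, 20), (n, 17, b, 31, 21), (n, 17, b, 31, 39), (n, 17, b, 31, 9), (r, 30, x, 2, 17), (r, 30, x, 2, 9)}
π_{B, E, A, G} gives {(b, n, 1, 31), (b, n, 19, 31), (b, n, 20, 31), (b, n, 21, 31), (b, n, 39, 31), (b, n, 9, 31), (x, r, 17, 2), (x, r, 9, 2)}.
Selection A < G: {(b, n, 1, 31), (b, n, 19, 31), (b, n, 20, 31), (b, n, 21, 31), (b, n, 9, 31)}
π_{B, A, G} gives {(b, 1, 31), (b, 19, 31), (b, 20, 31), (b, 21, 31), (b, 9, 31)}.

{(b, 1, 31), (b, 19, 31), (b, 20, 31), (b, 21, 31), (b, 9, 31)}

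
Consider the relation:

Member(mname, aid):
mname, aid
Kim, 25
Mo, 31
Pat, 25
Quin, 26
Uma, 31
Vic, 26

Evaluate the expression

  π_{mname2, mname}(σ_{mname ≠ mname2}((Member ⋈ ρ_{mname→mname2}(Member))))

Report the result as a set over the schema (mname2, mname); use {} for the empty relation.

ρ[mname→mname2]: schema becomes (mname2, aid); tuples unchanged.
Joining Member and ρ_{mname→mname2}(Member) on aid yields {(Kim, 25, Kim), (Kim, 25, Pat), (Mo, 31, Mo), (Mo, 31, Uma), (Pat, 25, Kim), (Pat, 25, Pat), (Quin, 26, Quin), (Quin, 26, Vic), (Uma, 31, Mo), (Uma, 31, Uma), (Vic, 26, Quin), (Vic, 26, Vic)}.
σ[mname ≠ mname2]: keep tuples satisfying mname ≠ mname2 → {(Kim, 25, Pat), (Mo, 31, Uma), (Pat, 25, Kim), (Quin, 26, Vic), (Uma, 31, Mo), (Vic, 26, Quin)}
π_{mname2, mname} gives {(Kim, Pat), (Mo, Uma), (Pat, Kim), (Quin, Vic), (Uma, Mo), (Vic, Quin)}.

{(Kim, Pat), (Mo, Uma), (Pat, Kim), (Quin, Vic), (Uma, Mo), (Vic, Quin)}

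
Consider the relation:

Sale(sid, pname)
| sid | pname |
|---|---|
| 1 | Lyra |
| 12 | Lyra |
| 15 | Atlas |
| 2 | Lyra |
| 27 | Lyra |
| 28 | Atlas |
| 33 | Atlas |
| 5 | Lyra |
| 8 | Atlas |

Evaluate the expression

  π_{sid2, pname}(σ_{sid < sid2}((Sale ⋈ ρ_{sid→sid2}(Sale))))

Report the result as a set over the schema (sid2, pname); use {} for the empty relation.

ρ[sid→sid2]: schema becomes (sid2, pname); tuples unchanged.
Sale ⋈ ρ_{sid→sid2}(Sale) (natural join on pname): {(1, Lyra, 1), (1, Lyra, 12), (1, Lyra, 2), (1, Lyra, 27), (1, Lyra, 5), (12, Lyra, 1), (12, Lyra, 12), (12, Lyra, 2), (12, Lyra, 27), (12, Lyra, 5), (15, Atlas, 15), (15, Atlas, 28), (15, Atlas, 33), (15, Atlas, 8), (2, Lyra, 1), (2, Lyra, 12), (2, Lyra, 2), (2, Lyra, 27), (2, Lyra, 5), (27, Lyra, 1), (27, Lyra, 12), (27, Lyra, 2), (27, Lyra, 27), (27, Lyra, 5), (28, Atlas, 15), (28, Atlas, 28), (28, Atlas, 33), (28, Atlas, 8), (33, Atlas, 15), (33, Atlas, 28), (33, Atlas, 33), (33, Atlas, 8), (5, Lyra, 1), (5, Lyra, 12), (5, Lyra, 2), (5, Lyra, 27), (5, Lyra, 5), (8, Atlas, 15), (8, Atlas, 28), (8, Atlas, 33), (8, Atlas, 8)}
Selection sid < sid2: {(1, Lyra, 12), (1, Lyra, 2), (1, Lyra, 27), (1, Lyra, 5), (12, Lyra, 27), (15, Atlas, 28), (15, Atlas, 33), (2, Lyra, 12), (2, Lyra, 27), (2, Lyra, 5), (28, Atlas, 33), (5, Lyra, 12), (5, Lyra, 27), (8, Atlas, 15), (8, Atlas, 28), (8, Atlas, 33)}
π[sid2, pname]: project onto (sid2, pname) (9 duplicate(s) eliminated) → {(12, Lyra), (15, Atlas), (2, Lyra), (27, Lyra), (28, Atlas), (33, Atlas), (5, Lyra)}

{(12, Lyra), (15, Atlas), (2, Lyra), (27, Lyra), (28, Atlas), (33, Atlas), (5, Lyra)}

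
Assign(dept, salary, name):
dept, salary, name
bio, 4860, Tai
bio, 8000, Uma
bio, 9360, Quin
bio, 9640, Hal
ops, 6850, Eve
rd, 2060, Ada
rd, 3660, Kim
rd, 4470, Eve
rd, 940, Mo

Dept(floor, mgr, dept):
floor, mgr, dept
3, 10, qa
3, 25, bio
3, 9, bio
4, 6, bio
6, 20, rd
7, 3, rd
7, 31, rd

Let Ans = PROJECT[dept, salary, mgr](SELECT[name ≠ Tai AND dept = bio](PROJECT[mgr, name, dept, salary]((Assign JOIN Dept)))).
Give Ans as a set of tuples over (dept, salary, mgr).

{(bio, 8000, 25), (bio, 8000, 6), (bio, 8000, 9), (bio, 9360, 25), (bio, 9360, 6), (bio, 9360, 9), (bio, 9640, 25), (bio, 9640, 6), (bio, 9640, 9)}

Natural join on dept: {(bio, 4860, Tai, 3, 25), (bio, 4860, Tai, 3, 9), (bio, 4860, Tai, 4, 6), (bio, 8000, Uma, 3, 25), (bio, 8000, Uma, 3, 9), (bio, 8000, Uma, 4, 6), (bio, 9360, Quin, 3, 25), (bio, 9360, Quin, 3, 9), (bio, 9360, Quin, 4, 6), (bio, 9640, Hal, 3, 25), (bio, 9640, Hal, 3, 9), (bio, 9640, Hal, 4, 6), (rd, 2060, Ada, 6, 20), (rd, 2060, Ada, 7, 3), (rd, 2060, Ada, 7, 31), (rd, 3660, Kim, 6, 20), (rd, 3660, Kim, 7, 3), (rd, 3660, Kim, 7, 31), (rd, 4470, Eve, 6, 20), (rd, 4470, Eve, 7, 3), (rd, 4470, Eve, 7, 31), (rd, 940, Mo, 6, 20), (rd, 940, Mo, 7, 3), (rd, 940, Mo, 7, 31)}
π_{mgr, name, dept, salary} gives {(20, Ada, rd, 2060), (20, Eve, rd, 4470), (20, Kim, rd, 3660), (20, Mo, rd, 940), (25, Hal, bio, 9640), (25, Quin, bio, 9360), (25, Tai, bio, 4860), (25, Uma, bio, 8000), (3, Ada, rd, 2060), (3, Eve, rd, 4470), (3, Kim, rd, 3660), (3, Mo, rd, 940), (31, Ada, rd, 2060), (31, Eve, rd, 4470), (31, Kim, rd, 3660), (31, Mo, rd, 940), (6, Hal, bio, 9640), (6, Quin, bio, 9360), (6, Tai, bio, 4860), (6, Uma, bio, 8000), (9, Hal, bio, 9640), (9, Quin, bio, 9360), (9, Tai, bio, 4860), (9, Uma, bio, 8000)}.
Filtering on name ≠ Tai AND dept = bio leaves {(25, Hal, bio, 9640), (25, Quin, bio, 9360), (25, Uma, bio, 8000), (6, Hal, bio, 9640), (6, Quin, bio, 9360), (6, Uma, bio, 8000), (9, Hal, bio, 9640), (9, Quin, bio, 9360), (9, Uma, bio, 8000)}.
π_{dept, salary, mgr} gives {(bio, 8000, 25), (bio, 8000, 6), (bio, 8000, 9), (bio, 9360, 25), (bio, 9360, 6), (bio, 9360, 9), (bio, 9640, 25), (bio, 9640, 6), (bio, 9640, 9)}.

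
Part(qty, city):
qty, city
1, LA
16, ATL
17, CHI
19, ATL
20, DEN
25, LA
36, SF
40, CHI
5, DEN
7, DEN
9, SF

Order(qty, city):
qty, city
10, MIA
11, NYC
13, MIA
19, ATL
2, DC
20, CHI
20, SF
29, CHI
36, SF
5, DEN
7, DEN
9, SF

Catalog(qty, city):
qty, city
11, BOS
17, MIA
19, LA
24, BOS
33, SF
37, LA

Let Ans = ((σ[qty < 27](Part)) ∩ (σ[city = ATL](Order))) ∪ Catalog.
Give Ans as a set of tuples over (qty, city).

{(11, BOS), (17, MIA), (19, ATL), (19, LA), (24, BOS), (33, SF), (37, LA)}

Selection qty < 27: {(1, LA), (16, ATL), (17, CHI), (19, ATL), (20, DEN), (25, LA), (5, DEN), (7, DEN), (9, SF)}
Selection city = ATL: {(19, ATL)}
Taking the intersection: {(19, ATL)}
Taking the union: {(11, BOS), (17, MIA), (19, ATL), (19, LA), (24, BOS), (33, SF), (37, LA)}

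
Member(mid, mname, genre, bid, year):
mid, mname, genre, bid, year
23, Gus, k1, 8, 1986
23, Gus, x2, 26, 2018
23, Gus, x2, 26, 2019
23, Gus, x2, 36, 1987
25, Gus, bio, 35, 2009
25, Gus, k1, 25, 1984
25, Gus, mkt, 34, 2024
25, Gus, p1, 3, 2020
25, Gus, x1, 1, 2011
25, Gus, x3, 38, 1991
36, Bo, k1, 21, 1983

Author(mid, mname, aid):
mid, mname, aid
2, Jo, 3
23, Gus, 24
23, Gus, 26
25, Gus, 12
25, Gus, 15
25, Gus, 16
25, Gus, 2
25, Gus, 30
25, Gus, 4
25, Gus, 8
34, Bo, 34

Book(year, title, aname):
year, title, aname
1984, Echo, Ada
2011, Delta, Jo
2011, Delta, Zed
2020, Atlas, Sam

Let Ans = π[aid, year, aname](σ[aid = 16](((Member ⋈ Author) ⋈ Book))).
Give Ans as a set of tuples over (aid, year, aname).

Natural join on mid, mname: {(23, Gus, k1, 8, 1986, 24), (23, Gus, k1, 8, 1986, 26), (23, Gus, x2, 26, 2018, 24), (23, Gus, x2, 26, 2018, 26), (23, Gus, x2, 26, 2019, 24), (23, Gus, x2, 26, 2019, 26), (23, Gus, x2, 36, 1987, 24), (23, Gus, x2, 36, 1987, 26), (25, Gus, bio, 35, 2009, 12), (25, Gus, bio, 35, 2009, 15), (25, Gus, bio, 35, 2009, 16), (25, Gus, bio, 35, 2009, 2), (25, Gus, bio, 35, 2009, 30), (25, Gus, bio, 35, 2009, 4), (25, Gus, bio, 35, 2009, 8), (25, Gus, k1, 25, 1984, 12), (25, Gus, k1, 25, 1984, 15), (25, Gus, k1, 25, 1984, 16), (25, Gus, k1, 25, 1984, 2), (25, Gus, k1, 25, 1984, 30), (25, Gus, k1, 25, 1984, 4), (25, Gus, k1, 25, 1984, 8), (25, Gus, mkt, 34, 2024, 12), (25, Gus, mkt, 34, 2024, 15), (25, Gus, mkt, 34, 2024, 16), (25, Gus, mkt, 34, 2024, 2), (25, Gus, mkt, 34, 2024, 30), (25, Gus, mkt, 34, 2024, 4), (25, Gus, mkt, 34, 2024, 8), (25, Gus, p1, 3, 2020, 12), (25, Gus, p1, 3, 2020, 15), (25, Gus, p1, 3, 2020, 16), (25, Gus, p1, 3, 2020, 2), (25, Gus, p1, 3, 2020, 30), (25, Gus, p1, 3, 2020, 4), (25, Gus, p1, 3, 2020, 8), (25, Gus, x1, 1, 2011, 12), (25, Gus, x1, 1, 2011, 15), (25, Gus, x1, 1, 2011, 16), (25, Gus, x1, 1, 2011, 2), (25, Gus, x1, 1, 2011, 30), (25, Gus, x1, 1, 2011, 4), (25, Gus, x1, 1, 2011, 8), (25, Gus, x3, 38, 1991, 12), (25, Gus, x3, 38, 1991, 15), (25, Gus, x3, 38, 1991, 16), (25, Gus, x3, 38, 1991, 2), (25, Gus, x3, 38, 1991, 30), (25, Gus, x3, 38, 1991, 4), (25, Gus, x3, 38, 1991, 8)}
Natural join on year: {(25, Gus, k1, 25, 1984, 12, Echo, Ada), (25, Gus, k1, 25, 1984, 15, Echo, Ada), (25, Gus, k1, 25, 1984, 16, Echo, Ada), (25, Gus, k1, 25, 1984, 2, Echo, Ada), (25, Gus, k1, 25, 1984, 30, Echo, Ada), (25, Gus, k1, 25, 1984, 4, Echo, Ada), (25, Gus, k1, 25, 1984, 8, Echo, Ada), (25, Gus, p1, 3, 2020, 12, Atlas, Sam), (25, Gus, p1, 3, 2020, 15, Atlas, Sam), (25, Gus, p1, 3, 2020, 16, Atlas, Sam), (25, Gus, p1, 3, 2020, 2, Atlas, Sam), (25, Gus, p1, 3, 2020, 30, Atlas, Sam), (25, Gus, p1, 3, 2020, 4, Atlas, Sam), (25, Gus, p1, 3, 2020, 8, Atlas, Sam), (25, Gus, x1, 1, 2011, 12, Delta, Jo), (25, Gus, x1, 1, 2011, 12, Delta, Zed), (25, Gus, x1, 1, 2011, 15, Delta, Jo), (25, Gus, x1, 1, 2011, 15, Delta, Zed), (25, Gus, x1, 1, 2011, 16, Delta, Jo), (25, Gus, x1, 1, 2011, 16, Delta, Zed), (25, Gus, x1, 1, 2011, 2, Delta, Jo), (25, Gus, x1, 1, 2011, 2, Delta, Zed), (25, Gus, x1, 1, 2011, 30, Delta, Jo), (25, Gus, x1, 1, 2011, 30, Delta, Zed), (25, Gus, x1, 1, 2011, 4, Delta, Jo), (25, Gus, x1, 1, 2011, 4, Delta, Zed), (25, Gus, x1, 1, 2011, 8, Delta, Jo), (25, Gus, x1, 1, 2011, 8, Delta, Zed)}
σ[aid = 16]: keep tuples satisfying aid = 16 → {(25, Gus, k1, 25, 1984, 16, Echo, Ada), (25, Gus, p1, 3, 2020, 16, Atlas, Sam), (25, Gus, x1, 1, 2011, 16, Delta, Jo), (25, Gus, x1, 1, 2011, 16, Delta, Zed)}
π_{aid, year, aname} gives {(16, 1984, Ada), (16, 2011, Jo), (16, 2011, Zed), (16, 2020, Sam)}.

{(16, 1984, Ada), (16, 2011, Jo), (16, 2011, Zed), (16, 2020, Sam)}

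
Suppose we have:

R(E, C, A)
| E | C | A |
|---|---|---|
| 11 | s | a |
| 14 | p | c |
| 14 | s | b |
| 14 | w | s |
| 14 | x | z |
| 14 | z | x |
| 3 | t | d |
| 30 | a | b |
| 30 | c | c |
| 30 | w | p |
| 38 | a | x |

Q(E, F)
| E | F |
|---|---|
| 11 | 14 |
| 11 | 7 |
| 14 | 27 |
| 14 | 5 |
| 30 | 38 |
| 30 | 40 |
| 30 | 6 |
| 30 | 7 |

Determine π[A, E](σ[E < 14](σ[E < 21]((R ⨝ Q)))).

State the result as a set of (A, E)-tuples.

{(a, 11)}

R ⋈ Q (natural join on E): {(11, s, a, 14), (11, s, a, 7), (14, p, c, 27), (14, p, c, 5), (14, s, b, 27), (14, s, b, 5), (14, w, s, 27), (14, w, s, 5), (14, x, z, 27), (14, x, z, 5), (14, z, x, 27), (14, z, x, 5), (30, a, b, 38), (30, a, b, 40), (30, a, b, 6), (30, a, b, 7), (30, c, c, 38), (30, c, c, 40), (30, c, c, 6), (30, c, c, 7), (30, w, p, 38), (30, w, p, 40), (30, w, p, 6), (30, w, p, 7)}
Apply σ_{E < 21}; surviving tuples: {(11, s, a, 14), (11, s, a, 7), (14, p, c, 27), (14, p, c, 5), (14, s, b, 27), (14, s, b, 5), (14, w, s, 27), (14, w, s, 5), (14, x, z, 27), (14, x, z, 5), (14, z, x, 27), (14, z, x, 5)}
Apply σ_{E < 14}; surviving tuples: {(11, s, a, 14), (11, s, a, 7)}
Projecting to A, E (1 duplicate(s) eliminated): {(a, 11)}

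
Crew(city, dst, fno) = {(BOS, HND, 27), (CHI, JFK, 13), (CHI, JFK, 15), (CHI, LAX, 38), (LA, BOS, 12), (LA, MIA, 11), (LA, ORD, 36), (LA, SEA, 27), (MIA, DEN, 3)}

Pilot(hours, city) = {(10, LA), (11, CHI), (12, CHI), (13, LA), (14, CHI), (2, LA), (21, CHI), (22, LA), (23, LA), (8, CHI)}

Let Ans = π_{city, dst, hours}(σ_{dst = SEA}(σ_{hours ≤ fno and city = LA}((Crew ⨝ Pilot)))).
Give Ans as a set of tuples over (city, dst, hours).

{(LA, SEA, 10), (LA, SEA, 13), (LA, SEA, 2), (LA, SEA, 22), (LA, SEA, 23)}

Joining Crew and Pilot on city yields {(CHI, JFK, 13, 11), (CHI, JFK, 13, 12), (CHI, JFK, 13, 14), (CHI, JFK, 13, 21), (CHI, JFK, 13, 8), (CHI, JFK, 15, 11), (CHI, JFK, 15, 12), (CHI, JFK, 15, 14), (CHI, JFK, 15, 21), (CHI, JFK, 15, 8), (CHI, LAX, 38, 11), (CHI, LAX, 38, 12), (CHI, LAX, 38, 14), (CHI, LAX, 38, 21), (CHI, LAX, 38, 8), (LA, BOS, 12, 10), (LA, BOS, 12, 13), (LA, BOS, 12, 2), (LA, BOS, 12, 22), (LA, BOS, 12, 23), (LA, MIA, 11, 10), (LA, MIA, 11, 13), (LA, MIA, 11, 2), (LA, MIA, 11, 22), (LA, MIA, 11, 23), (LA, ORD, 36, 10), (LA, ORD, 36, 13), (LA, ORD, 36, 2), (LA, ORD, 36, 22), (LA, ORD, 36, 23), (LA, SEA, 27, 10), (LA, SEA, 27, 13), (LA, SEA, 27, 2), (LA, SEA, 27, 22), (LA, SEA, 27, 23)}.
σ[hours ≤ fno and city = LA]: keep tuples satisfying hours ≤ fno and city = LA → {(LA, BOS, 12, 10), (LA, BOS, 12, 2), (LA, MIA, 11, 10), (LA, MIA, 11, 2), (LA, ORD, 36, 10), (LA, ORD, 36, 13), (LA, ORD, 36, 2), (LA, ORD, 36, 22), (LA, ORD, 36, 23), (LA, SEA, 27, 10), (LA, SEA, 27, 13), (LA, SEA, 27, 2), (LA, SEA, 27, 22), (LA, SEA, 27, 23)}
σ[dst = SEA]: keep tuples satisfying dst = SEA → {(LA, SEA, 27, 10), (LA, SEA, 27, 13), (LA, SEA, 27, 2), (LA, SEA, 27, 22), (LA, SEA, 27, 23)}
Projecting to city, dst, hours: {(LA, SEA, 10), (LA, SEA, 13), (LA, SEA, 2), (LA, SEA, 22), (LA, SEA, 23)}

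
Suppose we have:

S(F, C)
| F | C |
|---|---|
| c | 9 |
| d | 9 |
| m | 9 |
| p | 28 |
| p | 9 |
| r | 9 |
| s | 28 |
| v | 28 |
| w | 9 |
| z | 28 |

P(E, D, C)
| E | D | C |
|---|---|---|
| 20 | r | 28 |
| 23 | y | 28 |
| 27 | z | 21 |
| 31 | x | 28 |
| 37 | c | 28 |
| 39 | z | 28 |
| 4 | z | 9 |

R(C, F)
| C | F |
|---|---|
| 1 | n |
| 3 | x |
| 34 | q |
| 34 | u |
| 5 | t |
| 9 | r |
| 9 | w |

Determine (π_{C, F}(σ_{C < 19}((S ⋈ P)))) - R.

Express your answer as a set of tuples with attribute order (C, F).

{(9, c), (9, d), (9, m), (9, p)}

S ⋈ P (natural join on C): {(c, 9, 4, z), (d, 9, 4, z), (m, 9, 4, z), (p, 28, 20, r), (p, 28, 23, y), (p, 28, 31, x), (p, 28, 37, c), (p, 28, 39, z), (p, 9, 4, z), (r, 9, 4, z), (s, 28, 20, r), (s, 28, 23, y), (s, 28, 31, x), (s, 28, 37, c), (s, 28, 39, z), (v, 28, 20, r), (v, 28, 23, y), (v, 28, 31, x), (v, 28, 37, c), (v, 28, 39, z), (w, 9, 4, z), (z, 28, 20, r), (z, 28, 23, y), (z, 28, 31, x), (z, 28, 37, c), (z, 28, 39, z)}
Filtering on C < 19 leaves {(c, 9, 4, z), (d, 9, 4, z), (m, 9, 4, z), (p, 9, 4, z), (r, 9, 4, z), (w, 9, 4, z)}.
π[C, F]: project onto (C, F) → {(9, c), (9, d), (9, m), (9, p), (9, r), (9, w)}
Difference: {(9, c), (9, d), (9, m), (9, p), (9, r), (9, w)} with {(1, n), (3, x), (34, q), (34, u), (5, t), (9, r), (9, w)} → {(9, c), (9, d), (9, m), (9, p)}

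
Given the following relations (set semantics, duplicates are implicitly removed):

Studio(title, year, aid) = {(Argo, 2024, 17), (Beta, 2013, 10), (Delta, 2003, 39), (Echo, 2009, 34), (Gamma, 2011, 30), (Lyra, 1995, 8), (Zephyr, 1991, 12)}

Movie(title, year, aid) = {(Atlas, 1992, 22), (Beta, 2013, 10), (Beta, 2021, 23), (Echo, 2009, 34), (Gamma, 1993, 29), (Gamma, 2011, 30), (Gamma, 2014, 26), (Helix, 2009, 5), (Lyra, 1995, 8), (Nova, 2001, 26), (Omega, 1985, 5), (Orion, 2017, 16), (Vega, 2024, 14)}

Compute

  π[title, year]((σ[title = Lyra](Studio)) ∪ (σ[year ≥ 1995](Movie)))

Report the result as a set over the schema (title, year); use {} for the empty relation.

Apply σ_{title = Lyra}; surviving tuples: {(Lyra, 1995, 8)}
Apply σ_{year ≥ 1995}; surviving tuples: {(Beta, 2013, 10), (Beta, 2021, 23), (Echo, 2009, 34), (Gamma, 2011, 30), (Gamma, 2014, 26), (Helix, 2009, 5), (Lyra, 1995, 8), (Nova, 2001, 26), (Orion, 2017, 16), (Vega, 2024, 14)}
Set union of the two operands is {(Beta, 2013, 10), (Beta, 2021, 23), (Echo, 2009, 34), (Gamma, 2011, 30), (Gamma, 2014, 26), (Helix, 2009, 5), (Lyra, 1995, 8), (Nova, 2001, 26), (Orion, 2017, 16), (Vega, 2024, 14)}.
π_{title, year} gives {(Beta, 2013), (Beta, 2021), (Echo, 2009), (Gamma, 2011), (Gamma, 2014), (Helix, 2009), (Lyra, 1995), (Nova, 2001), (Orion, 2017), (Vega, 2024)}.

{(Beta, 2013), (Beta, 2021), (Echo, 2009), (Gamma, 2011), (Gamma, 2014), (Helix, 2009), (Lyra, 1995), (Nova, 2001), (Orion, 2017), (Vega, 2024)}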